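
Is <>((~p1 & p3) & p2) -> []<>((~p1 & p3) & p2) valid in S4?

Invalid (countermodel exists)

Tableau for the negation ~(<>((~p1 & p3) & p2) -> []<>((~p1 & p3) & p2)):
1. ~(<>((~p1 & p3) & p2) -> []<>((~p1 & p3) & p2)), 0
2. <>((~p1 & p3) & p2), 0   [~->-rule on 1]
3. ~[]<>((~p1 & p3) & p2), 0   [~->-rule on 1]
4. (~p1 & p3) & p2, 1   [<>-rule on 2: fresh world 1, 0R1]
5. ~p1 & p3, 1   [&-rule on 4]
6. p2, 1   [&-rule on 4]
7. ~p1, 1   [&-rule on 5]
8. p3, 1   [&-rule on 5]
9. ~<>((~p1 & p3) & p2), 2   [~[]-rule on 3: fresh world 2, 0R2]
10. ~((~p1 & p3) & p2), 2   [~<>-rule on 9 via 2R2]
11. ~p2, 2   [~&-rule on 10 (branches; this branch)]
Accessibility: 0R0, 0R1, 0R2, 1R1, 2R2
The negation has an open branch (countermodel exists).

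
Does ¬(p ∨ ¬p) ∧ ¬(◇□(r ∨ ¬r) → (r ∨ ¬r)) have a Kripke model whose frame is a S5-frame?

No, unsatisfiable

1. ¬(p ∨ ¬p) ∧ ¬(◇□(r ∨ ¬r) → (r ∨ ¬r)), 0
2. ¬(p ∨ ¬p), 0   [∧-rule on 1]
3. ¬(◇□(r ∨ ¬r) → (r ∨ ¬r)), 0   [∧-rule on 1]
4. ¬p, 0   [¬∨-rule on 2]
5. p, 0   [¬∨-rule on 2]
Accessibility: 0R0
Branch closes: p and ¬p both at 0.
Every branch closes; the branch above is one of them.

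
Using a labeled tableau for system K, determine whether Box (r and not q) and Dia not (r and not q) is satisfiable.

Unsatisfiable

1. Box (r and not q) and Dia not (r and not q), w0
2. Box (r and not q), w0
3. Dia not (r and not q), w0
4. not (r and not q), w1
5. r and not q, w1
6. r, w1
7. not q, w1
8. q, w1
Accessibility: w0Rw1
Branch closes: q and not q both at w1.
All branches of the tableau close; one closing branch shown above.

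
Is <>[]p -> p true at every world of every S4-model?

Not valid

Tableau for the negation ~(<>[]p -> p):
1. ~(<>[]p -> p), u
2. <>[]p, u
3. ~p, u
4. []p, v
5. p, v
Accessibility: uRu, uRv, vRv
The negation has an open branch (countermodel exists).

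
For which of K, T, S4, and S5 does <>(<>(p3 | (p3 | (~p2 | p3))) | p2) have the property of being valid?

T, S4, S5

T-tableau for the negation ~<>(<>(p3 | (p3 | (~p2 | p3))) | p2):
1. ~<>(<>(p3 | (p3 | (~p2 | p3))) | p2), w0
2. ~(<>(p3 | (p3 | (~p2 | p3))) | p2), w0   [~<>-rule on 1 via w0Rw0]
3. ~<>(p3 | (p3 | (~p2 | p3))), w0   [~|-rule on 2]
4. ~p2, w0   [~|-rule on 2]
5. ~(p3 | (p3 | (~p2 | p3))), w0   [~<>-rule on 3 via w0Rw0]
6. ~p3, w0   [~|-rule on 5]
7. ~(p3 | (~p2 | p3)), w0   [~|-rule on 5]
8. ~(~p2 | p3), w0   [~|-rule on 7]
9. p2, w0   [~|-rule on 8]
Accessibility: w0Rw0
Branch closes: p2 and ~p2 both at w0.
Every branch closes (one shown): valid in T, hence also in S4, S5 (every theorem of T is a theorem of S4 and S5).
K-tableau for the negation ~<>(<>(p3 | (p3 | (~p2 | p3))) | p2):
1. ~<>(<>(p3 | (p3 | (~p2 | p3))) | p2), w0
Complete open branch: countermodel on a K-frame, so not valid in K.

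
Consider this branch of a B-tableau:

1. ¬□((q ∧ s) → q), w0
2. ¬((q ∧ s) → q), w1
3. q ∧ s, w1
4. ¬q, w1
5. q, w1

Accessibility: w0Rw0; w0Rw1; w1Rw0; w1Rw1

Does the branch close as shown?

Both q and ¬q appear at w1.

Closed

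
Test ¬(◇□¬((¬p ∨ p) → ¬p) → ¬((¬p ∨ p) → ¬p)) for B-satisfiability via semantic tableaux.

1. ¬(◇□¬((¬p ∨ p) → ¬p) → ¬((¬p ∨ p) → ¬p)), w0
2. ◇□¬((¬p ∨ p) → ¬p), w0
3. (¬p ∨ p) → ¬p, w0
4. ¬p, w0
5. □¬((¬p ∨ p) → ¬p), w1
6. ¬((¬p ∨ p) → ¬p), w0
7. ¬p ∨ p, w0
8. p, w0
Accessibility: w0Rw0, w0Rw1, w1Rw0, w1Rw1
Branch closes: p and ¬p both at w0.
(One branch shown.) All branches close.

No, unsatisfiable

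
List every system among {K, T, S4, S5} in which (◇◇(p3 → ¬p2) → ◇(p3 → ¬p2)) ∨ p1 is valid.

T-tableau for the negation ¬((◇◇(p3 → ¬p2) → ◇(p3 → ¬p2)) ∨ p1):
1. ¬((◇◇(p3 → ¬p2) → ◇(p3 → ¬p2)) ∨ p1), 0
2. ¬(◇◇(p3 → ¬p2) → ◇(p3 → ¬p2)), 0
3. ¬p1, 0
4. ◇◇(p3 → ¬p2), 0
5. ¬◇(p3 → ¬p2), 0
6. ¬(p3 → ¬p2), 0
7. p3, 0
8. p2, 0
9. ◇(p3 → ¬p2), 1
10. ¬(p3 → ¬p2), 1
11. p3, 1
12. p2, 1
13. p3 → ¬p2, 2
14. ¬p2, 2
Accessibility: 0R0, 0R1, 1R1, 1R2, 2R2
Complete open branch: countermodel on a T-frame, so not valid in T, nor in K (the same frame is also a K-frame).
S4-tableau for the negation ¬((◇◇(p3 → ¬p2) → ◇(p3 → ¬p2)) ∨ p1):
1. ¬((◇◇(p3 → ¬p2) → ◇(p3 → ¬p2)) ∨ p1), 0
2. ¬(◇◇(p3 → ¬p2) → ◇(p3 → ¬p2)), 0
3. ¬p1, 0
4. ◇◇(p3 → ¬p2), 0
5. ¬◇(p3 → ¬p2), 0
6. ¬(p3 → ¬p2), 0
7. p3, 0
8. p2, 0
9. ◇(p3 → ¬p2), 1
10. ¬(p3 → ¬p2), 1
11. p3, 1
12. p2, 1
13. p3 → ¬p2, 2
14. ¬(p3 → ¬p2), 2
15. p3, 2
16. p2, 2
17. ¬p2, 2
Accessibility: 0R0, 0R1, 0R2, 1R1, 1R2, 2R2
Branch closes: p2 and ¬p2 both at 2.
Every branch closes (one shown): valid in S4, hence also in S5 (every theorem of S4 is a theorem of S5).

S4, S5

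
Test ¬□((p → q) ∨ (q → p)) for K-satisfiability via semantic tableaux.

1. ¬□((p → q) ∨ (q → p)), u
2. ¬((p → q) ∨ (q → p)), v
3. ¬(p → q), v
4. ¬(q → p), v
5. p, v
6. ¬q, v
7. q, v
8. ¬p, v
Accessibility: uRv
Branch closes: q and ¬q both at v.
All branches of the tableau close; one closing branch shown above.

No, unsatisfiable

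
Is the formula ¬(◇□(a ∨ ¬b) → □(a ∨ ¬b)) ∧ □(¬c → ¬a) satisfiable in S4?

1. ¬(◇□(a ∨ ¬b) → □(a ∨ ¬b)) ∧ □(¬c → ¬a), u
2. ¬(◇□(a ∨ ¬b) → □(a ∨ ¬b)), u
3. □(¬c → ¬a), u
4. ◇□(a ∨ ¬b), u
5. ¬□(a ∨ ¬b), u
6. ¬c → ¬a, u
7. ¬a, u
8. □(a ∨ ¬b), v
9. ¬c → ¬a, v
10. a ∨ ¬b, v
11. ¬a, v
12. ¬b, v
13. ¬(a ∨ ¬b), w
14. ¬a, w
15. b, w
16. ¬c → ¬a, w
Accessibility: uRu, uRv, uRw, vRv, wRw

Satisfiable (open branch found)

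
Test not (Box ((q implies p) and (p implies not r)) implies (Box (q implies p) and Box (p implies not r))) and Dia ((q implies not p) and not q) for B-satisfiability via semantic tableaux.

1. not (Box ((q implies p) and (p implies not r)) implies (Box (q implies p) and Box (p implies not r))) and Dia ((q implies not p) and not q), u
2. not (Box ((q implies p) and (p implies not r)) implies (Box (q implies p) and Box (p implies not r))), u   [and-rule on 1]
3. Dia ((q implies not p) and not q), u   [and-rule on 1]
4. Box ((q implies p) and (p implies not r)), u   [neg-implies-rule on 2]
5. not (Box (q implies p) and Box (p implies not r)), u   [neg-implies-rule on 2]
6. (q implies p) and (p implies not r), u   [Box-rule on 4 via uRu]
7. q implies p, u   [and-rule on 6]
8. p implies not r, u   [and-rule on 6]
9. not Box (p implies not r), u   [neg-and-rule on 5 (branches; this branch)]
10. p, u   [implies-rule on 7 (branches; this branch)]
11. not r, u   [implies-rule on 8 (branches; this branch)]
12. (q implies not p) and not q, v   [Dia-rule on 3: fresh world v, uRv]
13. q implies not p, v   [and-rule on 12]
14. not q, v   [and-rule on 12]
15. (q implies p) and (p implies not r), v   [Box-rule on 4 via uRv]
16. q implies p, v   [and-rule on 15]
17. p implies not r, v   [and-rule on 15]
18. not p, v   [implies-rule on 13 (branches; this branch)]
19. not r, v   [implies-rule on 17 (branches; this branch)]
20. not (p implies not r), w   [neg-Box-rule on 9: fresh world w, uRw]
21. p, w   [neg-implies-rule on 20]
22. r, w   [neg-implies-rule on 20]
23. (q implies p) and (p implies not r), w   [Box-rule on 4 via uRw]
24. q implies p, w   [and-rule on 23]
25. p implies not r, w   [and-rule on 23]
26. not r, w   [implies-rule on 25 (branches; this branch)]
Accessibility: uRu, uRv, uRw, vRu, vRv, wRu, wRw
Branch closes: r and not r both at w.
Every branch closes; the branch above is one of them.

Unsatisfiable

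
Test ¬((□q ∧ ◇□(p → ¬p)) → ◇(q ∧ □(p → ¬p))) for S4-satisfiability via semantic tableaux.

1. ¬((□q ∧ ◇□(p → ¬p)) → ◇(q ∧ □(p → ¬p))), u
2. □q ∧ ◇□(p → ¬p), u
3. ¬◇(q ∧ □(p → ¬p)), u
4. □q, u
5. ◇□(p → ¬p), u
6. ¬(q ∧ □(p → ¬p)), u
7. q, u
8. ¬□(p → ¬p), u
9. □(p → ¬p), v
10. ¬(q ∧ □(p → ¬p)), v
11. q, v
12. p → ¬p, v
13. ¬□(p → ¬p), v
14. ¬p, v
15. ¬(p → ¬p), w
16. p, w
17. ¬(q ∧ □(p → ¬p)), w
18. q, w
19. ¬□(p → ¬p), w
20. ¬(p → ¬p), x
21. p, x
22. ¬(q ∧ □(p → ¬p)), x
23. q, x
24. p → ¬p, x
25. ¬□(p → ¬p), x
26. ¬p, x
Accessibility: uRu, uRv, uRw, uRx, vRv, vRx, wRw, xRx
Branch closes: p and ¬p both at x.
All branches of the tableau close; one closing branch shown above.

Unsatisfiable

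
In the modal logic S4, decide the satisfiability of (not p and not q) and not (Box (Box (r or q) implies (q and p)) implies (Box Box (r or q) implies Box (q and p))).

Unsatisfiable (every branch closes)

1. (not p and not q) and not (Box (Box (r or q) implies (q and p)) implies (Box Box (r or q) implies Box (q and p))), u
2. not p and not q, u
3. not (Box (Box (r or q) implies (q and p)) implies (Box Box (r or q) implies Box (q and p))), u
4. not p, u
5. not q, u
6. Box (Box (r or q) implies (q and p)), u
7. not (Box Box (r or q) implies Box (q and p)), u
8. Box Box (r or q), u
9. not Box (q and p), u
10. Box (r or q) implies (q and p), u
11. Box (r or q), u
12. r or q, u
13. not Box (r or q), u
14. r, u
15. not (q and p), v
16. Box (r or q) implies (q and p), v
17. Box (r or q), v
18. r or q, v
19. not p, v
20. not Box (r or q), v
21. q, v
22. not (r or q), w
23. not r, w
24. not q, w
25. Box (r or q) implies (q and p), w
26. Box (r or q), w
27. r or q, w
28. q and p, w
29. q, w
30. p, w
Accessibility: uRu, uRv, uRw, vRv, wRw
Branch closes: q and not q both at w.
(One branch shown.) All branches close.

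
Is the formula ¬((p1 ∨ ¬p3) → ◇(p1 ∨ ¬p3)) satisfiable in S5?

No, unsatisfiable

1. ¬((p1 ∨ ¬p3) → ◇(p1 ∨ ¬p3)), u
2. p1 ∨ ¬p3, u
3. ¬◇(p1 ∨ ¬p3), u
4. ¬(p1 ∨ ¬p3), u
5. ¬p1, u
6. p3, u
7. ¬p3, u
Accessibility: uRu
Branch closes: p3 and ¬p3 both at u.
Every branch closes; the branch above is one of them.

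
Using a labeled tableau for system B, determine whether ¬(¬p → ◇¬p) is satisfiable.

1. ¬(¬p → ◇¬p), w0
2. ¬p, w0   [¬→-rule on 1]
3. ¬◇¬p, w0   [¬→-rule on 1]
4. p, w0   [¬◇-rule on 3 via w0Rw0]
Accessibility: w0Rw0
Branch closes: p and ¬p both at w0.
All branches of the tableau close; one closing branch shown above.

Unsatisfiable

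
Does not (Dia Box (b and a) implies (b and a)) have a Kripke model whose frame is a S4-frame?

1. not (Dia Box (b and a) implies (b and a)), w0
2. Dia Box (b and a), w0   [neg-implies-rule on 1]
3. not (b and a), w0   [neg-implies-rule on 1]
4. not a, w0   [neg-and-rule on 3 (branches; this branch)]
5. Box (b and a), w1   [Dia-rule on 2: fresh world w1, w0Rw1]
6. b and a, w1   [Box-rule on 5 via w1Rw1]
7. b, w1   [and-rule on 6]
8. a, w1   [and-rule on 6]
Accessibility: w0Rw0, w0Rw1, w1Rw1

Yes, satisfiable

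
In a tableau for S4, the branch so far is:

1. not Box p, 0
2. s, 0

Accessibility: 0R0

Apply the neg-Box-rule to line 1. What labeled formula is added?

a fresh world 1 with 0R1, and not p at 1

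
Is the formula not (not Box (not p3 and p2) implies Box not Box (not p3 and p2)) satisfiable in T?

Yes, satisfiable

1. not (not Box (not p3 and p2) implies Box not Box (not p3 and p2)), u
2. not Box (not p3 and p2), u
3. not Box not Box (not p3 and p2), u
4. not (not p3 and p2), v
5. not p2, v
6. Box (not p3 and p2), w
7. not p3 and p2, w
8. not p3, w
9. p2, w
Accessibility: uRu, uRv, uRw, vRv, wRw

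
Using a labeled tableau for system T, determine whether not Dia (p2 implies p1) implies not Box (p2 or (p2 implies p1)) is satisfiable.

Satisfiable

1. not Dia (p2 implies p1) implies not Box (p2 or (p2 implies p1)), 0
2. Dia (p2 implies p1), 0
3. p2 implies p1, 1
4. p1, 1
Accessibility: 0R0, 0R1, 1R1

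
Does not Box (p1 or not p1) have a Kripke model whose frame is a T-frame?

Unsatisfiable (every branch closes)

1. not Box (p1 or not p1), w0
2. not (p1 or not p1), w1   [neg-Box-rule on 1: fresh world w1, w0Rw1]
3. not p1, w1   [neg-or-rule on 2]
4. p1, w1   [neg-or-rule on 2]
Accessibility: w0Rw0, w0Rw1, w1Rw1
Branch closes: p1 and not p1 both at w1.
Every branch closes; the branch above is one of them.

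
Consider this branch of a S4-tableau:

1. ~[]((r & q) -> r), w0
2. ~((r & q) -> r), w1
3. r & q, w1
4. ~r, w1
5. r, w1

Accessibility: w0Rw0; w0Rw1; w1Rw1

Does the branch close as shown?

Yes, closed

Both r and ~r appear at w1.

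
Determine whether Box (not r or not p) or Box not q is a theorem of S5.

Tableau for the negation not (Box (not r or not p) or Box not q):
1. not (Box (not r or not p) or Box not q), w0
2. not Box (not r or not p), w0
3. not Box not q, w0
4. not (not r or not p), w1
5. r, w1
6. p, w1
7. q, w2
Accessibility: w0Rw0, w0Rw1, w0Rw2, w1Rw0, w1Rw1, w1Rw2, w2Rw0, w2Rw1, w2Rw2
The negation has an open branch (countermodel exists).

Invalid (countermodel exists)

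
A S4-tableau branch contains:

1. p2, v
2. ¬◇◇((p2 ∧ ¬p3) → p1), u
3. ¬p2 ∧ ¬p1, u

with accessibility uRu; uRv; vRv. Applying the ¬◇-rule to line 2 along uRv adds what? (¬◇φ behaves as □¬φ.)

¬◇((p2 ∧ ¬p3) → p1), v

¬◇φ behaves as □¬φ: propagate the negated body to each accessible world.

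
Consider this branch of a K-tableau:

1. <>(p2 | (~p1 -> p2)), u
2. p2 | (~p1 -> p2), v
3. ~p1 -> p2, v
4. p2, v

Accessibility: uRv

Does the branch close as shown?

No, open

No world carries both an atom and its negation.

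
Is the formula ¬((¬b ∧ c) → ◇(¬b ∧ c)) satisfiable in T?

1. ¬((¬b ∧ c) → ◇(¬b ∧ c)), u
2. ¬b ∧ c, u   [¬→-rule on 1]
3. ¬◇(¬b ∧ c), u   [¬→-rule on 1]
4. ¬b, u   [∧-rule on 2]
5. c, u   [∧-rule on 2]
6. ¬(¬b ∧ c), u   [¬◇-rule on 3 via uRu]
7. ¬c, u   [¬∧-rule on 6 (branches; this branch)]
Accessibility: uRu
Branch closes: c and ¬c both at u.
All branches of the tableau close; one closing branch shown above.

Unsatisfiable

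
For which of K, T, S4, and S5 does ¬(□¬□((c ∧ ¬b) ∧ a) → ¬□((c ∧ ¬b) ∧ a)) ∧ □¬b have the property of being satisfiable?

K-tableau for the formula:
1. ¬(□¬□((c ∧ ¬b) ∧ a) → ¬□((c ∧ ¬b) ∧ a)) ∧ □¬b, u
2. ¬(□¬□((c ∧ ¬b) ∧ a) → ¬□((c ∧ ¬b) ∧ a)), u   [∧-rule on 1]
3. □¬b, u   [∧-rule on 1]
4. □¬□((c ∧ ¬b) ∧ a), u   [¬→-rule on 2]
5. □((c ∧ ¬b) ∧ a), u   [¬→-rule on 2]
Complete open branch: satisfiable in K.
T-tableau for the formula:
1. ¬(□¬□((c ∧ ¬b) ∧ a) → ¬□((c ∧ ¬b) ∧ a)) ∧ □¬b, u
2. ¬(□¬□((c ∧ ¬b) ∧ a) → ¬□((c ∧ ¬b) ∧ a)), u   [∧-rule on 1]
3. □¬b, u   [∧-rule on 1]
4. □¬□((c ∧ ¬b) ∧ a), u   [¬→-rule on 2]
5. □((c ∧ ¬b) ∧ a), u   [¬→-rule on 2]
6. ¬b, u   [□-rule on 3 via uRu]
7. ¬□((c ∧ ¬b) ∧ a), u   [□-rule on 4 via uRu]
8. (c ∧ ¬b) ∧ a, u   [□-rule on 5 via uRu]
9. c ∧ ¬b, u   [∧-rule on 8]
10. a, u   [∧-rule on 8]
11. c, u   [∧-rule on 9]
12. ¬((c ∧ ¬b) ∧ a), v   [¬□-rule on 7: fresh world v, uRv]
13. ¬b, v   [□-rule on 3 via uRv]
14. ¬□((c ∧ ¬b) ∧ a), v   [□-rule on 4 via uRv]
15. (c ∧ ¬b) ∧ a, v   [□-rule on 5 via uRv]
16. c ∧ ¬b, v   [∧-rule on 15]
17. a, v   [∧-rule on 15]
18. c, v   [∧-rule on 16]
19. ¬(c ∧ ¬b), v   [¬∧-rule on 12 (branches; this branch)]
20. b, v   [¬∧-rule on 19 (branches; this branch)]
Accessibility: uRu, uRv, vRv
Branch closes: b and ¬b both at v.
Every branch closes (one shown): unsatisfiable in T, hence also in S4, S5 (every S4/S5-frame is a T-frame).

K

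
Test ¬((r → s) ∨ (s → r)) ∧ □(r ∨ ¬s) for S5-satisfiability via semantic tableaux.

Unsatisfiable

1. ¬((r → s) ∨ (s → r)) ∧ □(r ∨ ¬s), 0
2. ¬((r → s) ∨ (s → r)), 0   [∧-rule on 1]
3. □(r ∨ ¬s), 0   [∧-rule on 1]
4. ¬(r → s), 0   [¬∨-rule on 2]
5. ¬(s → r), 0   [¬∨-rule on 2]
6. r, 0   [¬→-rule on 4]
7. ¬s, 0   [¬→-rule on 4]
8. s, 0   [¬→-rule on 5]
9. ¬r, 0   [¬→-rule on 5]
Accessibility: 0R0
Branch closes: s and ¬s both at 0.
Every branch closes; the branch above is one of them.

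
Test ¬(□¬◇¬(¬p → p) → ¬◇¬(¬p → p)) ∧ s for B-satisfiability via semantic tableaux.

1. ¬(□¬◇¬(¬p → p) → ¬◇¬(¬p → p)) ∧ s, w0
2. ¬(□¬◇¬(¬p → p) → ¬◇¬(¬p → p)), w0   [∧-rule on 1]
3. s, w0   [∧-rule on 1]
4. □¬◇¬(¬p → p), w0   [¬→-rule on 2]
5. ◇¬(¬p → p), w0   [¬→-rule on 2]
6. ¬◇¬(¬p → p), w0   [□-rule on 4 via w0Rw0]
7. ¬p → p, w0   [¬◇-rule on 6 via w0Rw0]
8. p, w0   [→-rule on 7 (branches; this branch)]
9. ¬(¬p → p), w1   [◇-rule on 5: fresh world w1, w0Rw1]
10. ¬p, w1   [¬→-rule on 9]
11. ¬◇¬(¬p → p), w1   [□-rule on 4 via w0Rw1]
12. ¬p → p, w1   [¬◇-rule on 6 via w0Rw1]
13. p, w1   [→-rule on 12 (branches; this branch)]
Accessibility: w0Rw0, w0Rw1, w1Rw0, w1Rw1
Branch closes: p and ¬p both at w1.
Every branch closes; the branch above is one of them.

Unsatisfiable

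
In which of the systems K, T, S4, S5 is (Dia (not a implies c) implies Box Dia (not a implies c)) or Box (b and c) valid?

S5

S4-tableau for the negation not ((Dia (not a implies c) implies Box Dia (not a implies c)) or Box (b and c)):
1. not ((Dia (not a implies c) implies Box Dia (not a implies c)) or Box (b and c)), 0
2. not (Dia (not a implies c) implies Box Dia (not a implies c)), 0
3. not Box (b and c), 0
4. Dia (not a implies c), 0
5. not Box Dia (not a implies c), 0
6. not (b and c), 1
7. not c, 1
8. not a implies c, 2
9. c, 2
10. not Dia (not a implies c), 3
11. not (not a implies c), 3
12. not a, 3
13. not c, 3
Accessibility: 0R0, 0R1, 0R2, 0R3, 1R1, 2R2, 3R3
Complete open branch: countermodel on an S4-frame, so not valid in S4, nor in K, T (the same frame is also a K-frame and a T-frame).
S5-tableau for the negation not ((Dia (not a implies c) implies Box Dia (not a implies c)) or Box (b and c)):
1. not ((Dia (not a implies c) implies Box Dia (not a implies c)) or Box (b and c)), 0
2. not (Dia (not a implies c) implies Box Dia (not a implies c)), 0
3. not Box (b and c), 0
4. Dia (not a implies c), 0
5. not Box Dia (not a implies c), 0
6. not (b and c), 1
7. not c, 1
8. not a implies c, 2
9. c, 2
10. not Dia (not a implies c), 3
11. not (not a implies c), 0
12. not a, 0
13. not c, 0
14. not (not a implies c), 1
15. not a, 1
16. not (not a implies c), 2
17. not a, 2
18. not c, 2
Accessibility: 0R0, 0R1, 0R2, 0R3, 1R0, 1R1, 1R2, 1R3, 2R0, 2R1, 2R2, 2R3, 3R0, 3R1, 3R2, 3R3
Branch closes: c and not c both at 2.
Every branch closes (one shown): valid in S5.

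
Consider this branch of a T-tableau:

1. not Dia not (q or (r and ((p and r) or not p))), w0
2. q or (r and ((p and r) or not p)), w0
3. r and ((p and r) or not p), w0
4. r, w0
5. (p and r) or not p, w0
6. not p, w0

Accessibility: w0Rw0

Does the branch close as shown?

There is no literal clash: for every atom and world, at most one sign appears.

No, open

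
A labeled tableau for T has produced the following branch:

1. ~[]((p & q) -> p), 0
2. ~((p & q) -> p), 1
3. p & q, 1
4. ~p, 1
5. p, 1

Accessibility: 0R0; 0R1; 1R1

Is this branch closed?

Both p and ~p appear at 1.

Yes, closed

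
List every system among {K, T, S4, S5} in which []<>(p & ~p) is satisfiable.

K-tableau for the formula:
1. []<>(p & ~p), u
Complete open branch: satisfiable in K.
T-tableau for the formula:
1. []<>(p & ~p), u
2. <>(p & ~p), u
3. p & ~p, v
4. p, v
5. ~p, v
Accessibility: uRu, uRv, vRv
Branch closes: p and ~p both at v.
Every branch closes (one shown): unsatisfiable in T, hence also in S4, S5 (every S4/S5-frame is a T-frame).

K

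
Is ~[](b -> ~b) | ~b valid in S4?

Yes, valid

Tableau for the negation ~(~[](b -> ~b) | ~b):
1. ~(~[](b -> ~b) | ~b), w0
2. [](b -> ~b), w0
3. b, w0
4. b -> ~b, w0
5. ~b, w0
Accessibility: w0Rw0
Branch closes: b and ~b both at w0.
Every branch of the negation's tableau closes; the branch above is one of them.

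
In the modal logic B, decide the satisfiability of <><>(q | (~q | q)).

Yes, satisfiable

1. <><>(q | (~q | q)), w0
2. <>(q | (~q | q)), w1   [<>-rule on 1: fresh world w1, w0Rw1]
3. q | (~q | q), w2   [<>-rule on 2: fresh world w2, w1Rw2]
4. ~q | q, w2   [|-rule on 3 (branches; this branch)]
5. q, w2   [|-rule on 4 (branches; this branch)]
Accessibility: w0Rw0, w0Rw1, w1Rw0, w1Rw1, w1Rw2, w2Rw1, w2Rw2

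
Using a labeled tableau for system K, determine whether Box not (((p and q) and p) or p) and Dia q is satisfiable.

Satisfiable

1. Box not (((p and q) and p) or p) and Dia q, w0
2. Box not (((p and q) and p) or p), w0
3. Dia q, w0
4. q, w1
5. not (((p and q) and p) or p), w1
6. not ((p and q) and p), w1
7. not p, w1
Accessibility: w0Rw1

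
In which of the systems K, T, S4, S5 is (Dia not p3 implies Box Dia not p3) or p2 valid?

S4-tableau for the negation not ((Dia not p3 implies Box Dia not p3) or p2):
1. not ((Dia not p3 implies Box Dia not p3) or p2), w0
2. not (Dia not p3 implies Box Dia not p3), w0   [neg-or-rule on 1]
3. not p2, w0   [neg-or-rule on 1]
4. Dia not p3, w0   [neg-implies-rule on 2]
5. not Box Dia not p3, w0   [neg-implies-rule on 2]
6. not p3, w1   [Dia-rule on 4: fresh world w1, w0Rw1]
7. not Dia not p3, w2   [neg-Box-rule on 5: fresh world w2, w0Rw2]
8. p3, w2   [neg-Dia-rule on 7 via w2Rw2]
Accessibility: w0Rw0, w0Rw1, w0Rw2, w1Rw1, w2Rw2
Complete open branch: countermodel on an S4-frame, so not valid in S4, nor in K, T (the same frame is also a K-frame and a T-frame).
S5-tableau for the negation not ((Dia not p3 implies Box Dia not p3) or p2):
1. not ((Dia not p3 implies Box Dia not p3) or p2), w0
2. not (Dia not p3 implies Box Dia not p3), w0   [neg-or-rule on 1]
3. not p2, w0   [neg-or-rule on 1]
4. Dia not p3, w0   [neg-implies-rule on 2]
5. not Box Dia not p3, w0   [neg-implies-rule on 2]
6. not p3, w1   [Dia-rule on 4: fresh world w1, w0Rw1]
7. not Dia not p3, w2   [neg-Box-rule on 5: fresh world w2, w0Rw2]
8. p3, w0   [neg-Dia-rule on 7 via w2Rw0]
9. p3, w1   [neg-Dia-rule on 7 via w2Rw1]
Accessibility: w0Rw0, w0Rw1, w0Rw2, w1Rw0, w1Rw1, w1Rw2, w2Rw0, w2Rw1, w2Rw2
Branch closes: p3 and not p3 both at w1.
Every branch closes (one shown): valid in S5.

S5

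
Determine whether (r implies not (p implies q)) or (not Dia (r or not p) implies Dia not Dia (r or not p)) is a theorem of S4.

Tableau for the negation not ((r implies not (p implies q)) or (not Dia (r or not p) implies Dia not Dia (r or not p))):
1. not ((r implies not (p implies q)) or (not Dia (r or not p) implies Dia not Dia (r or not p))), u
2. not (r implies not (p implies q)), u
3. not (not Dia (r or not p) implies Dia not Dia (r or not p)), u
4. r, u
5. p implies q, u
6. not Dia (r or not p), u
7. not Dia not Dia (r or not p), u
8. not (r or not p), u
9. not r, u
10. p, u
Accessibility: uRu
Branch closes: r and not r both at u.
All branches of the negation close; one closing branch shown above.

Valid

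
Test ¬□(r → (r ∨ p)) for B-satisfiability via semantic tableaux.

Unsatisfiable

1. ¬□(r → (r ∨ p)), w0
2. ¬(r → (r ∨ p)), w1   [¬□-rule on 1: fresh world w1, w0Rw1]
3. r, w1   [¬→-rule on 2]
4. ¬(r ∨ p), w1   [¬→-rule on 2]
5. ¬r, w1   [¬∨-rule on 4]
6. ¬p, w1   [¬∨-rule on 4]
Accessibility: w0Rw0, w0Rw1, w1Rw0, w1Rw1
Branch closes: r and ¬r both at w1.
All branches of the tableau close; one closing branch shown above.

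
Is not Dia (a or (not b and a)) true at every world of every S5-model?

Tableau for the negation Dia (a or (not b and a)):
1. Dia (a or (not b and a)), u
2. a or (not b and a), v   [Dia-rule on 1: fresh world v, uRv]
3. not b and a, v   [or-rule on 2 (branches; this branch)]
4. not b, v   [and-rule on 3]
5. a, v   [and-rule on 3]
Accessibility: uRu, uRv, vRu, vRv
The negation has an open branch (countermodel exists).

Not valid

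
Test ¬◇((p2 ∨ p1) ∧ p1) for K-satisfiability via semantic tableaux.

Yes, satisfiable

1. ¬◇((p2 ∨ p1) ∧ p1), u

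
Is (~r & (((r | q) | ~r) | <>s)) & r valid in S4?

Tableau for the negation ~((~r & (((r | q) | ~r) | <>s)) & r):
1. ~((~r & (((r | q) | ~r) | <>s)) & r), 0
2. ~r, 0
Accessibility: 0R0
The negation has an open branch (countermodel exists).

No, not valid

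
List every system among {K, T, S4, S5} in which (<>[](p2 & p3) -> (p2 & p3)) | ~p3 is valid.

S5-tableau for the negation ~((<>[](p2 & p3) -> (p2 & p3)) | ~p3):
1. ~((<>[](p2 & p3) -> (p2 & p3)) | ~p3), 0
2. ~(<>[](p2 & p3) -> (p2 & p3)), 0
3. p3, 0
4. <>[](p2 & p3), 0
5. ~(p2 & p3), 0
6. ~p2, 0
7. [](p2 & p3), 1
8. p2 & p3, 0
9. p2, 0
Accessibility: 0R0, 0R1, 1R0, 1R1
Branch closes: p2 and ~p2 both at 0.
Every branch closes (one shown): valid in S5.
S4-tableau for the negation ~((<>[](p2 & p3) -> (p2 & p3)) | ~p3):
1. ~((<>[](p2 & p3) -> (p2 & p3)) | ~p3), 0
2. ~(<>[](p2 & p3) -> (p2 & p3)), 0
3. p3, 0
4. <>[](p2 & p3), 0
5. ~(p2 & p3), 0
6. ~p2, 0
7. [](p2 & p3), 1
8. p2 & p3, 1
9. p2, 1
10. p3, 1
Accessibility: 0R0, 0R1, 1R1
Complete open branch: countermodel on an S4-frame, so not valid in S4, nor in K, T (the same frame is also a K-frame and a T-frame).

S5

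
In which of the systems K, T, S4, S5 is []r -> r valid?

T-tableau for the negation ~([]r -> r):
1. ~([]r -> r), u
2. []r, u
3. ~r, u
4. r, u
Accessibility: uRu
Branch closes: r and ~r both at u.
Every branch closes (one shown): valid in T, hence also in S4, S5 (every theorem of T is a theorem of S4 and S5).
K-tableau for the negation ~([]r -> r):
1. ~([]r -> r), u
2. []r, u
3. ~r, u
Complete open branch: countermodel on a K-frame, so not valid in K.

T, S4, S5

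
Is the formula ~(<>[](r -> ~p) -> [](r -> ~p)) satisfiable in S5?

1. ~(<>[](r -> ~p) -> [](r -> ~p)), w0
2. <>[](r -> ~p), w0   [~->-rule on 1]
3. ~[](r -> ~p), w0   [~->-rule on 1]
4. [](r -> ~p), w1   [<>-rule on 2: fresh world w1, w0Rw1]
5. r -> ~p, w0   [[]-rule on 4 via w1Rw0]
6. r -> ~p, w1   [[]-rule on 4 via w1Rw1]
7. ~p, w0   [->-rule on 5 (branches; this branch)]
8. ~p, w1   [->-rule on 6 (branches; this branch)]
9. ~(r -> ~p), w2   [~[]-rule on 3: fresh world w2, w0Rw2]
10. r, w2   [~->-rule on 9]
11. p, w2   [~->-rule on 9]
12. r -> ~p, w2   [[]-rule on 4 via w1Rw2]
13. ~p, w2   [->-rule on 12 (branches; this branch)]
Accessibility: w0Rw0, w0Rw1, w0Rw2, w1Rw0, w1Rw1, w1Rw2, w2Rw0, w2Rw1, w2Rw2
Branch closes: p and ~p both at w2.
Every branch closes; the branch above is one of them.

Unsatisfiable (every branch closes)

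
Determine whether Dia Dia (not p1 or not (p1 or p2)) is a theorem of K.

Tableau for the negation not Dia Dia (not p1 or not (p1 or p2)):
1. not Dia Dia (not p1 or not (p1 or p2)), w0
The negation has an open branch (countermodel exists).

Invalid (countermodel exists)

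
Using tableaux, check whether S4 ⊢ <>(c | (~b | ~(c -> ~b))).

No, not valid

Tableau for the negation ~<>(c | (~b | ~(c -> ~b))):
1. ~<>(c | (~b | ~(c -> ~b))), u
2. ~(c | (~b | ~(c -> ~b))), u   [~<>-rule on 1 via uRu]
3. ~c, u   [~|-rule on 2]
4. ~(~b | ~(c -> ~b)), u   [~|-rule on 2]
5. b, u   [~|-rule on 4]
6. c -> ~b, u   [~|-rule on 4]
Accessibility: uRu
The negation has an open branch (countermodel exists).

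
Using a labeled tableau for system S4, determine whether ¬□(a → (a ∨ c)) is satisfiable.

Unsatisfiable

1. ¬□(a → (a ∨ c)), 0
2. ¬(a → (a ∨ c)), 1
3. a, 1
4. ¬(a ∨ c), 1
5. ¬a, 1
6. ¬c, 1
Accessibility: 0R0, 0R1, 1R1
Branch closes: a and ¬a both at 1.
All branches of the tableau close; one closing branch shown above.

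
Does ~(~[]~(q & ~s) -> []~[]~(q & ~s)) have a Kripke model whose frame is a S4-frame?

1. ~(~[]~(q & ~s) -> []~[]~(q & ~s)), u
2. ~[]~(q & ~s), u
3. ~[]~[]~(q & ~s), u
4. q & ~s, v
5. q, v
6. ~s, v
7. []~(q & ~s), w
8. ~(q & ~s), w
9. s, w
Accessibility: uRu, uRv, uRw, vRv, wRw

Satisfiable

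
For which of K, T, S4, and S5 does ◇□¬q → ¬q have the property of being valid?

S5-tableau for the negation ¬(◇□¬q → ¬q):
1. ¬(◇□¬q → ¬q), 0
2. ◇□¬q, 0
3. q, 0
4. □¬q, 1
5. ¬q, 0
Accessibility: 0R0, 0R1, 1R0, 1R1
Branch closes: q and ¬q both at 0.
Every branch closes (one shown): valid in S5.
S4-tableau for the negation ¬(◇□¬q → ¬q):
1. ¬(◇□¬q → ¬q), 0
2. ◇□¬q, 0
3. q, 0
4. □¬q, 1
5. ¬q, 1
Accessibility: 0R0, 0R1, 1R1
Complete open branch: countermodel on an S4-frame, so not valid in S4, nor in K, T (the same frame is also a K-frame and a T-frame).

S5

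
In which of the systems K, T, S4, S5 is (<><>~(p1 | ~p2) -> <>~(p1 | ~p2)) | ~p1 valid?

S4, S5

S4-tableau for the negation ~((<><>~(p1 | ~p2) -> <>~(p1 | ~p2)) | ~p1):
1. ~((<><>~(p1 | ~p2) -> <>~(p1 | ~p2)) | ~p1), w0
2. ~(<><>~(p1 | ~p2) -> <>~(p1 | ~p2)), w0
3. p1, w0
4. <><>~(p1 | ~p2), w0
5. ~<>~(p1 | ~p2), w0
6. p1 | ~p2, w0
7. ~p2, w0
8. <>~(p1 | ~p2), w1
9. p1 | ~p2, w1
10. ~p2, w1
11. ~(p1 | ~p2), w2
12. ~p1, w2
13. p2, w2
14. p1 | ~p2, w2
15. ~p2, w2
Accessibility: w0Rw0, w0Rw1, w0Rw2, w1Rw1, w1Rw2, w2Rw2
Branch closes: p2 and ~p2 both at w2.
Every branch closes (one shown): valid in S4, hence also in S5 (every theorem of S4 is a theorem of S5).
T-tableau for the negation ~((<><>~(p1 | ~p2) -> <>~(p1 | ~p2)) | ~p1):
1. ~((<><>~(p1 | ~p2) -> <>~(p1 | ~p2)) | ~p1), w0
2. ~(<><>~(p1 | ~p2) -> <>~(p1 | ~p2)), w0
3. p1, w0
4. <><>~(p1 | ~p2), w0
5. ~<>~(p1 | ~p2), w0
6. p1 | ~p2, w0
7. ~p2, w0
8. <>~(p1 | ~p2), w1
9. p1 | ~p2, w1
10. ~p2, w1
11. ~(p1 | ~p2), w2
12. ~p1, w2
13. p2, w2
Accessibility: w0Rw0, w0Rw1, w1Rw1, w1Rw2, w2Rw2
Complete open branch: countermodel on a T-frame, so not valid in T, nor in K (the same frame is also a K-frame).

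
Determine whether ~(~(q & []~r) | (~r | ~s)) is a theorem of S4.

No, not valid

Tableau for the negation ~(q & []~r) | (~r | ~s):
1. ~(q & []~r) | (~r | ~s), 0
2. ~r | ~s, 0
3. ~s, 0
Accessibility: 0R0
The negation has an open branch (countermodel exists).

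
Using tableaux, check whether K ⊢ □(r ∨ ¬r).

Tableau for the negation ¬□(r ∨ ¬r):
1. ¬□(r ∨ ¬r), u
2. ¬(r ∨ ¬r), v
3. ¬r, v
4. r, v
Accessibility: uRv
Branch closes: r and ¬r both at v.
All branches of the negation close; one closing branch shown above.

Valid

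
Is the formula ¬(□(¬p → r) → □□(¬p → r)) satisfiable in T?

1. ¬(□(¬p → r) → □□(¬p → r)), w0
2. □(¬p → r), w0   [¬→-rule on 1]
3. ¬□□(¬p → r), w0   [¬→-rule on 1]
4. ¬p → r, w0   [□-rule on 2 via w0Rw0]
5. r, w0   [→-rule on 4 (branches; this branch)]
6. ¬□(¬p → r), w1   [¬□-rule on 3: fresh world w1, w0Rw1]
7. ¬p → r, w1   [□-rule on 2 via w0Rw1]
8. r, w1   [→-rule on 7 (branches; this branch)]
9. ¬(¬p → r), w2   [¬□-rule on 6: fresh world w2, w1Rw2]
10. ¬p, w2   [¬→-rule on 9]
11. ¬r, w2   [¬→-rule on 9]
Accessibility: w0Rw0, w0Rw1, w1Rw1, w1Rw2, w2Rw2

Satisfiable (open branch found)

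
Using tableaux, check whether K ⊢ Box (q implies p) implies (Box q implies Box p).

Valid in K

Tableau for the negation not (Box (q implies p) implies (Box q implies Box p)):
1. not (Box (q implies p) implies (Box q implies Box p)), 0
2. Box (q implies p), 0   [neg-implies-rule on 1]
3. not (Box q implies Box p), 0   [neg-implies-rule on 1]
4. Box q, 0   [neg-implies-rule on 3]
5. not Box p, 0   [neg-implies-rule on 3]
6. not p, 1   [neg-Box-rule on 5: fresh world 1, 0R1]
7. q implies p, 1   [Box-rule on 2 via 0R1]
8. q, 1   [Box-rule on 4 via 0R1]
9. p, 1   [implies-rule on 7 (branches; this branch)]
Accessibility: 0R1
Branch closes: p and not p both at 1.
Every branch of the negation's tableau closes; the branch above is one of them.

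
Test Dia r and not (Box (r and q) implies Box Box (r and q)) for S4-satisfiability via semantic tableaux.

1. Dia r and not (Box (r and q) implies Box Box (r and q)), u
2. Dia r, u
3. not (Box (r and q) implies Box Box (r and q)), u
4. Box (r and q), u
5. not Box Box (r and q), u
6. r and q, u
7. r, u
8. q, u
9. r, v
10. r and q, v
11. q, v
12. not Box (r and q), w
13. r and q, w
14. r, w
15. q, w
16. not (r and q), x
17. r and q, x
18. r, x
19. q, x
20. not q, x
Accessibility: uRu, uRv, uRw, uRx, vRv, wRw, wRx, xRx
Branch closes: q and not q both at x.
All branches of the tableau close; one closing branch shown above.

Unsatisfiable (every branch closes)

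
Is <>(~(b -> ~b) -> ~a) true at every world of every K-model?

Not valid

Tableau for the negation ~<>(~(b -> ~b) -> ~a):
1. ~<>(~(b -> ~b) -> ~a), 0
The negation has an open branch (countermodel exists).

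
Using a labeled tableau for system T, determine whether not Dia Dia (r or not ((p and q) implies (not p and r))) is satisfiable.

Satisfiable

1. not Dia Dia (r or not ((p and q) implies (not p and r))), u
2. not Dia (r or not ((p and q) implies (not p and r))), u
3. not (r or not ((p and q) implies (not p and r))), u
4. not r, u
5. (p and q) implies (not p and r), u
6. not (p and q), u
7. not q, u
Accessibility: uRu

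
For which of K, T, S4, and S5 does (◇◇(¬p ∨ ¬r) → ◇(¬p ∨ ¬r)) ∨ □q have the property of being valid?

S4, S5

T-tableau for the negation ¬((◇◇(¬p ∨ ¬r) → ◇(¬p ∨ ¬r)) ∨ □q):
1. ¬((◇◇(¬p ∨ ¬r) → ◇(¬p ∨ ¬r)) ∨ □q), 0
2. ¬(◇◇(¬p ∨ ¬r) → ◇(¬p ∨ ¬r)), 0
3. ¬□q, 0
4. ◇◇(¬p ∨ ¬r), 0
5. ¬◇(¬p ∨ ¬r), 0
6. ¬(¬p ∨ ¬r), 0
7. p, 0
8. r, 0
9. ¬q, 1
10. ¬(¬p ∨ ¬r), 1
11. p, 1
12. r, 1
13. ◇(¬p ∨ ¬r), 2
14. ¬(¬p ∨ ¬r), 2
15. p, 2
16. r, 2
17. ¬p ∨ ¬r, 3
18. ¬r, 3
Accessibility: 0R0, 0R1, 0R2, 1R1, 2R2, 2R3, 3R3
Complete open branch: countermodel on a T-frame, so not valid in T, nor in K (the same frame is also a K-frame).
S4-tableau for the negation ¬((◇◇(¬p ∨ ¬r) → ◇(¬p ∨ ¬r)) ∨ □q):
1. ¬((◇◇(¬p ∨ ¬r) → ◇(¬p ∨ ¬r)) ∨ □q), 0
2. ¬(◇◇(¬p ∨ ¬r) → ◇(¬p ∨ ¬r)), 0
3. ¬□q, 0
4. ◇◇(¬p ∨ ¬r), 0
5. ¬◇(¬p ∨ ¬r), 0
6. ¬(¬p ∨ ¬r), 0
7. p, 0
8. r, 0
9. ¬q, 1
10. ¬(¬p ∨ ¬r), 1
11. p, 1
12. r, 1
13. ◇(¬p ∨ ¬r), 2
14. ¬(¬p ∨ ¬r), 2
15. p, 2
16. r, 2
17. ¬p ∨ ¬r, 3
18. ¬(¬p ∨ ¬r), 3
19. p, 3
20. r, 3
21. ¬r, 3
Accessibility: 0R0, 0R1, 0R2, 0R3, 1R1, 2R2, 2R3, 3R3
Branch closes: r and ¬r both at 3.
Every branch closes (one shown): valid in S4, hence also in S5 (every theorem of S4 is a theorem of S5).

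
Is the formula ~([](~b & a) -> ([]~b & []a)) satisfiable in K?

Unsatisfiable (every branch closes)

1. ~([](~b & a) -> ([]~b & []a)), 0
2. [](~b & a), 0
3. ~([]~b & []a), 0
4. ~[]a, 0
5. ~a, 1
6. ~b & a, 1
7. ~b, 1
8. a, 1
Accessibility: 0R1
Branch closes: a and ~a both at 1.
All branches of the tableau close; one closing branch shown above.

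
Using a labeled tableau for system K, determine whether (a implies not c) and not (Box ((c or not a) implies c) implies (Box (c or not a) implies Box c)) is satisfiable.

Unsatisfiable (every branch closes)

1. (a implies not c) and not (Box ((c or not a) implies c) implies (Box (c or not a) implies Box c)), 0
2. a implies not c, 0   [and-rule on 1]
3. not (Box ((c or not a) implies c) implies (Box (c or not a) implies Box c)), 0   [and-rule on 1]
4. Box ((c or not a) implies c), 0   [neg-implies-rule on 3]
5. not (Box (c or not a) implies Box c), 0   [neg-implies-rule on 3]
6. Box (c or not a), 0   [neg-implies-rule on 5]
7. not Box c, 0   [neg-implies-rule on 5]
8. not c, 0   [implies-rule on 2 (branches; this branch)]
9. not c, 1   [neg-Box-rule on 7: fresh world 1, 0R1]
10. (c or not a) implies c, 1   [Box-rule on 4 via 0R1]
11. c or not a, 1   [Box-rule on 6 via 0R1]
12. not (c or not a), 1   [implies-rule on 10 (branches; this branch)]
13. a, 1   [neg-or-rule on 12]
14. not a, 1   [or-rule on 11 (branches; this branch)]
Accessibility: 0R1
Branch closes: a and not a both at 1.
(One branch shown.) All branches close.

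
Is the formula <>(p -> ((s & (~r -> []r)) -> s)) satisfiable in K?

Satisfiable

1. <>(p -> ((s & (~r -> []r)) -> s)), u
2. p -> ((s & (~r -> []r)) -> s), v
3. (s & (~r -> []r)) -> s, v
4. s, v
Accessibility: uRv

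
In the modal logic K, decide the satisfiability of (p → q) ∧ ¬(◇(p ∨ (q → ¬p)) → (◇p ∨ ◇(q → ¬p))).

Unsatisfiable (every branch closes)

1. (p → q) ∧ ¬(◇(p ∨ (q → ¬p)) → (◇p ∨ ◇(q → ¬p))), w0
2. p → q, w0
3. ¬(◇(p ∨ (q → ¬p)) → (◇p ∨ ◇(q → ¬p))), w0
4. ◇(p ∨ (q → ¬p)), w0
5. ¬(◇p ∨ ◇(q → ¬p)), w0
6. ¬◇p, w0
7. ¬◇(q → ¬p), w0
8. q, w0
9. p ∨ (q → ¬p), w1
10. ¬p, w1
11. ¬(q → ¬p), w1
12. q, w1
13. p, w1
Accessibility: w0Rw1
Branch closes: p and ¬p both at w1.
(One branch shown.) All branches close.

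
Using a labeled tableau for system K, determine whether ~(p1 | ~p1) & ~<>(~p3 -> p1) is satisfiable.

Unsatisfiable (every branch closes)

1. ~(p1 | ~p1) & ~<>(~p3 -> p1), u
2. ~(p1 | ~p1), u
3. ~<>(~p3 -> p1), u
4. ~p1, u
5. p1, u
Branch closes: p1 and ~p1 both at u.
Every branch closes; the branch above is one of them.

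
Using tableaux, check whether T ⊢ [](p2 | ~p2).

Valid in T

Tableau for the negation ~[](p2 | ~p2):
1. ~[](p2 | ~p2), 0
2. ~(p2 | ~p2), 1
3. ~p2, 1
4. p2, 1
Accessibility: 0R0, 0R1, 1R1
Branch closes: p2 and ~p2 both at 1.
Every branch of the negation's tableau closes; the branch above is one of them.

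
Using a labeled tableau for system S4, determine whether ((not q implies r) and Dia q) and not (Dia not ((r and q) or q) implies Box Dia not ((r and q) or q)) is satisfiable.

Satisfiable (open branch found)

1. ((not q implies r) and Dia q) and not (Dia not ((r and q) or q) implies Box Dia not ((r and q) or q)), w0
2. (not q implies r) and Dia q, w0   [and-rule on 1]
3. not (Dia not ((r and q) or q) implies Box Dia not ((r and q) or q)), w0   [and-rule on 1]
4. not q implies r, w0   [and-rule on 2]
5. Dia q, w0   [and-rule on 2]
6. Dia not ((r and q) or q), w0   [neg-implies-rule on 3]
7. not Box Dia not ((r and q) or q), w0   [neg-implies-rule on 3]
8. r, w0   [implies-rule on 4 (branches; this branch)]
9. q, w1   [Dia-rule on 5: fresh world w1, w0Rw1]
10. not ((r and q) or q), w2   [Dia-rule on 6: fresh world w2, w0Rw2]
11. not (r and q), w2   [neg-or-rule on 10]
12. not q, w2   [neg-or-rule on 10]
13. not Dia not ((r and q) or q), w3   [neg-Box-rule on 7: fresh world w3, w0Rw3]
14. (r and q) or q, w3   [neg-Dia-rule on 13 via w3Rw3]
15. q, w3   [or-rule on 14 (branches; this branch)]
Accessibility: w0Rw0, w0Rw1, w0Rw2, w0Rw3, w1Rw1, w2Rw2, w3Rw3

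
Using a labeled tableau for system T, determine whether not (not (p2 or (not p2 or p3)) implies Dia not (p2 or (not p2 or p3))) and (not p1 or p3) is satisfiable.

Unsatisfiable (every branch closes)

1. not (not (p2 or (not p2 or p3)) implies Dia not (p2 or (not p2 or p3))) and (not p1 or p3), 0
2. not (not (p2 or (not p2 or p3)) implies Dia not (p2 or (not p2 or p3))), 0
3. not p1 or p3, 0
4. not (p2 or (not p2 or p3)), 0
5. not Dia not (p2 or (not p2 or p3)), 0
6. not p2, 0
7. not (not p2 or p3), 0
8. p2, 0
9. not p3, 0
Accessibility: 0R0
Branch closes: p2 and not p2 both at 0.
(One branch shown.) All branches close.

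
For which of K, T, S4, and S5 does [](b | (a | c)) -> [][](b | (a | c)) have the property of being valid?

S4, S5

S4-tableau for the negation ~([](b | (a | c)) -> [][](b | (a | c))):
1. ~([](b | (a | c)) -> [][](b | (a | c))), w0
2. [](b | (a | c)), w0   [~->-rule on 1]
3. ~[][](b | (a | c)), w0   [~->-rule on 1]
4. b | (a | c), w0   [[]-rule on 2 via w0Rw0]
5. a | c, w0   [|-rule on 4 (branches; this branch)]
6. c, w0   [|-rule on 5 (branches; this branch)]
7. ~[](b | (a | c)), w1   [~[]-rule on 3: fresh world w1, w0Rw1]
8. b | (a | c), w1   [[]-rule on 2 via w0Rw1]
9. a | c, w1   [|-rule on 8 (branches; this branch)]
10. c, w1   [|-rule on 9 (branches; this branch)]
11. ~(b | (a | c)), w2   [~[]-rule on 7: fresh world w2, w1Rw2]
12. ~b, w2   [~|-rule on 11]
13. ~(a | c), w2   [~|-rule on 11]
14. ~a, w2   [~|-rule on 13]
15. ~c, w2   [~|-rule on 13]
16. b | (a | c), w2   [[]-rule on 2 via w0Rw2]
17. a | c, w2   [|-rule on 16 (branches; this branch)]
18. c, w2   [|-rule on 17 (branches; this branch)]
Accessibility: w0Rw0, w0Rw1, w0Rw2, w1Rw1, w1Rw2, w2Rw2
Branch closes: c and ~c both at w2.
Every branch closes (one shown): valid in S4, hence also in S5 (every theorem of S4 is a theorem of S5).
T-tableau for the negation ~([](b | (a | c)) -> [][](b | (a | c))):
1. ~([](b | (a | c)) -> [][](b | (a | c))), w0
2. [](b | (a | c)), w0   [~->-rule on 1]
3. ~[][](b | (a | c)), w0   [~->-rule on 1]
4. b | (a | c), w0   [[]-rule on 2 via w0Rw0]
5. a | c, w0   [|-rule on 4 (branches; this branch)]
6. c, w0   [|-rule on 5 (branches; this branch)]
7. ~[](b | (a | c)), w1   [~[]-rule on 3: fresh world w1, w0Rw1]
8. b | (a | c), w1   [[]-rule on 2 via w0Rw1]
9. a | c, w1   [|-rule on 8 (branches; this branch)]
10. c, w1   [|-rule on 9 (branches; this branch)]
11. ~(b | (a | c)), w2   [~[]-rule on 7: fresh world w2, w1Rw2]
12. ~b, w2   [~|-rule on 11]
13. ~(a | c), w2   [~|-rule on 11]
14. ~a, w2   [~|-rule on 13]
15. ~c, w2   [~|-rule on 13]
Accessibility: w0Rw0, w0Rw1, w1Rw1, w1Rw2, w2Rw2
Complete open branch: countermodel on a T-frame, so not valid in T, nor in K (the same frame is also a K-frame).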